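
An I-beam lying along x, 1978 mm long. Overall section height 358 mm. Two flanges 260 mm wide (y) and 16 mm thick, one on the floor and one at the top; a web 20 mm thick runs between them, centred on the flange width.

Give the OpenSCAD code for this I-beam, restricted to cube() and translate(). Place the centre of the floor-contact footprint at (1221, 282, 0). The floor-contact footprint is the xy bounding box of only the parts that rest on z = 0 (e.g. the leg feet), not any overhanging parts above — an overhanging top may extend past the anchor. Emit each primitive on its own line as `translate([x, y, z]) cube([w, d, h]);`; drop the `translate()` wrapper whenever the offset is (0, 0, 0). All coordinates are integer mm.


translate([232, 152, 0]) cube([1978, 260, 16]);
translate([232, 272, 16]) cube([1978, 20, 326]);
translate([232, 152, 342]) cube([1978, 260, 16]);


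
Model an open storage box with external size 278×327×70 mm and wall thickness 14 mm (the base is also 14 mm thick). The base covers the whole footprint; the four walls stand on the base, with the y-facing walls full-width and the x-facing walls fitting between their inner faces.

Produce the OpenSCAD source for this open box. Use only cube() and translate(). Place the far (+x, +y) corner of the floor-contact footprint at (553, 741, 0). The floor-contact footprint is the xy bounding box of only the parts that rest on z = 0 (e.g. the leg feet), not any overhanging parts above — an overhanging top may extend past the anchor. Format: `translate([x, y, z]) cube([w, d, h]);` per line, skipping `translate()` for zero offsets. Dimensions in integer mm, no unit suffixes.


translate([275, 414, 0]) cube([278, 327, 14]);
translate([275, 414, 14]) cube([278, 14, 56]);
translate([275, 727, 14]) cube([278, 14, 56]);
translate([275, 428, 14]) cube([14, 299, 56]);
translate([539, 428, 14]) cube([14, 299, 56]);


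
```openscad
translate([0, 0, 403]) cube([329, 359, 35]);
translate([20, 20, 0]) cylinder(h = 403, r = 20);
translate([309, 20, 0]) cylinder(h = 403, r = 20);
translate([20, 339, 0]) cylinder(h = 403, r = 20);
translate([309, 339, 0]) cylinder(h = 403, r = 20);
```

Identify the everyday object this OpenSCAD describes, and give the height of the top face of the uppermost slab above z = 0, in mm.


A stool. The seat height is 438 mm.

A 329×359×35 slab at z = 403 on four corner cylinders — a stool. The seat top is 403 + 35 = 438 mm.


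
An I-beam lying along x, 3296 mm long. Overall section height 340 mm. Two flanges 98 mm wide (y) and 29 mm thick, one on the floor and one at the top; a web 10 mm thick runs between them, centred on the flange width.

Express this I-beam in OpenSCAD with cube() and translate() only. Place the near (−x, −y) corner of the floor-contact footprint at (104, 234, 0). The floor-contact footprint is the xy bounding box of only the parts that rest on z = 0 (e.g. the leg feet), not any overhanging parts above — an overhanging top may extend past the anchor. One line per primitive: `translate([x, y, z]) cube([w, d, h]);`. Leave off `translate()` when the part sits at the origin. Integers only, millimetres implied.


translate([104, 234, 0]) cube([3296, 98, 29]);
translate([104, 278, 29]) cube([3296, 10, 282]);
translate([104, 234, 311]) cube([3296, 98, 29]);


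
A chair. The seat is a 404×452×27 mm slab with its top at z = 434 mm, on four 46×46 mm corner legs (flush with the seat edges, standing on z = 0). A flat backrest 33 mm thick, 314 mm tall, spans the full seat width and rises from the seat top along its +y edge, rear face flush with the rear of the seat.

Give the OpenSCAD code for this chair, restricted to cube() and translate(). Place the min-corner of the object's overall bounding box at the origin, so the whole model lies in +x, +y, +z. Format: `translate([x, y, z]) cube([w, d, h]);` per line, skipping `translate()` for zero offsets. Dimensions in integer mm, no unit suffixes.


translate([0, 0, 407]) cube([404, 452, 27]);
cube([46, 46, 407]);
translate([358, 0, 0]) cube([46, 46, 407]);
translate([0, 406, 0]) cube([46, 46, 407]);
translate([358, 406, 0]) cube([46, 46, 407]);
translate([0, 419, 434]) cube([404, 33, 314]);


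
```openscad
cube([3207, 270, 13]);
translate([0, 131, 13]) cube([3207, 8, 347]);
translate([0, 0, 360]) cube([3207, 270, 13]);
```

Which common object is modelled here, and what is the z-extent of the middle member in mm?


An I-beam. The web height is 347 mm.

Two wide flanges with a thin centred web — an I-beam. Overall 373 mm minus two 13 mm flanges gives a web of 373 − 2·13 = 347 mm.


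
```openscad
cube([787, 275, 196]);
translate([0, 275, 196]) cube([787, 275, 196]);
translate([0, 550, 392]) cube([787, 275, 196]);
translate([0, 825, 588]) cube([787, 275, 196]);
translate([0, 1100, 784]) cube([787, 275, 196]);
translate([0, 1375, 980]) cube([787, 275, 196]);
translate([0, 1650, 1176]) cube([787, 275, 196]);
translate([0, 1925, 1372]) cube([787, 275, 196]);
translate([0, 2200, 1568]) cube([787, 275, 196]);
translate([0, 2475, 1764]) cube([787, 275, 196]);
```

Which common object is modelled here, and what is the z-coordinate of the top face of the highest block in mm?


A staircase. The total rise is 1960 mm.

10 identical blocks, each offset up and back from the previous — a staircase. Each step is 196 mm tall and there are 10 of them, so the total rise is 10 × 196 = 1960 mm.


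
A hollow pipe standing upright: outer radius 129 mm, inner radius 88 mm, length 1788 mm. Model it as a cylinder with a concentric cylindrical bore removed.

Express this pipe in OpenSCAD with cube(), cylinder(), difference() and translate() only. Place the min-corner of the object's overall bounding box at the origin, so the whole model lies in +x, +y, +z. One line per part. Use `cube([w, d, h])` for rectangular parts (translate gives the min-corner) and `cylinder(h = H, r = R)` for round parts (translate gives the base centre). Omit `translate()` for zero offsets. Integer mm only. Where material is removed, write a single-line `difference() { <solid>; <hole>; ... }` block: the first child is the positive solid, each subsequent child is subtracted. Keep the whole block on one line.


difference() { translate([129, 129, 0]) cylinder(h = 1788, r = 129); translate([129, 129, 0]) cylinder(h = 1788, r = 88); }


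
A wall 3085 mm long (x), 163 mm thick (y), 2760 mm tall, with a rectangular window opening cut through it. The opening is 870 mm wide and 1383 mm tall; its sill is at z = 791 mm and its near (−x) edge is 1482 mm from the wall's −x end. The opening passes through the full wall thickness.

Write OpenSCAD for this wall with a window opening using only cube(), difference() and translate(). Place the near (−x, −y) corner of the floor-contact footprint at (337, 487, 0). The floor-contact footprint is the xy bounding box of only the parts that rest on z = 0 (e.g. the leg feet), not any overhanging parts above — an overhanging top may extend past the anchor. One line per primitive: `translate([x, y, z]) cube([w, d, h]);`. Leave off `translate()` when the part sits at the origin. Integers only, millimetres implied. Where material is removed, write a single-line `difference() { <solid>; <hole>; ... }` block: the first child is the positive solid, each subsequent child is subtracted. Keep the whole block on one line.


difference() { translate([337, 487, 0]) cube([3085, 163, 2760]); translate([1819, 487, 791]) cube([870, 163, 1383]); }


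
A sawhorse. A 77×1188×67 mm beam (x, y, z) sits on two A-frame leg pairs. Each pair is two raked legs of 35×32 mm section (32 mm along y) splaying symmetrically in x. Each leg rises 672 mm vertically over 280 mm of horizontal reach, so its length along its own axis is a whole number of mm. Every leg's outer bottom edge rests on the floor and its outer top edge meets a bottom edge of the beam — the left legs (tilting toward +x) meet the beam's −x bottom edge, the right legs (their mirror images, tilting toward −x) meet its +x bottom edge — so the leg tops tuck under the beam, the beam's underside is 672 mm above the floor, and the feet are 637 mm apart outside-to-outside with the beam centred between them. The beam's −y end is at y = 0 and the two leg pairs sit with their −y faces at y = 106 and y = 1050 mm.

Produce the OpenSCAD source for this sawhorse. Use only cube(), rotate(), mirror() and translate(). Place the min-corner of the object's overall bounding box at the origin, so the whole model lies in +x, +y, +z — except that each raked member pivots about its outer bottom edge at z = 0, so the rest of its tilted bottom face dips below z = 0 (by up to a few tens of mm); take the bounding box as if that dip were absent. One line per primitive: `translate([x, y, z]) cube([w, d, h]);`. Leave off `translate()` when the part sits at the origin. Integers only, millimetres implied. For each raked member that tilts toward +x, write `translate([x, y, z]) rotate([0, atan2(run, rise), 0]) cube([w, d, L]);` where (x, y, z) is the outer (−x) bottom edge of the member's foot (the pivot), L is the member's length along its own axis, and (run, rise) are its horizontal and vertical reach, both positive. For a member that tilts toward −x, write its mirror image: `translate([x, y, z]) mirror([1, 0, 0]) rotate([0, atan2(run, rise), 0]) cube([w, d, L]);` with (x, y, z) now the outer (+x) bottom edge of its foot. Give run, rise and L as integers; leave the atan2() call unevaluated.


translate([280, 0, 672]) cube([77, 1188, 67]);
translate([0, 106, 0]) rotate([0, atan2(280, 672), 0]) cube([35, 32, 728]);
translate([637, 106, 0]) mirror([1, 0, 0]) rotate([0, atan2(280, 672), 0]) cube([35, 32, 728]);
translate([0, 1050, 0]) rotate([0, atan2(280, 672), 0]) cube([35, 32, 728]);
translate([637, 1050, 0]) mirror([1, 0, 0]) rotate([0, atan2(280, 672), 0]) cube([35, 32, 728]);


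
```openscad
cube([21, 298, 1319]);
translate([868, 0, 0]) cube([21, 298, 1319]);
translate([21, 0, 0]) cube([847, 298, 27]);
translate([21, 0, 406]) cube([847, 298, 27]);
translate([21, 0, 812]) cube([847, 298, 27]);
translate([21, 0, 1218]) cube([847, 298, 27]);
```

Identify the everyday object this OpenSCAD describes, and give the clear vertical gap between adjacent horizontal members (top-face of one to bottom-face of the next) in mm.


A bookshelf. The clear shelf gap is 379 mm.

Two tall side panels with 4 horizontal boards between them — a bookshelf. The first two shelf undersides are at z = 0 and z = 406; with shelf thickness 27, the clear gap is 406 − 0 − 27 = 379 mm.


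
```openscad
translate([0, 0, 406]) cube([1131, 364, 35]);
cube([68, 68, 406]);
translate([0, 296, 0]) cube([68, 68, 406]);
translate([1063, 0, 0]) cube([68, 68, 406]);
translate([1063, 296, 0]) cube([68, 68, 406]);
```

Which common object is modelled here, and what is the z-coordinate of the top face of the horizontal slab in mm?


A bench. The seat-top height is 441 mm.

A long slab on four corner posts — a bench. The slab sits at z = 406 with thickness 35, so the top is 406 + 35 = 441 mm.


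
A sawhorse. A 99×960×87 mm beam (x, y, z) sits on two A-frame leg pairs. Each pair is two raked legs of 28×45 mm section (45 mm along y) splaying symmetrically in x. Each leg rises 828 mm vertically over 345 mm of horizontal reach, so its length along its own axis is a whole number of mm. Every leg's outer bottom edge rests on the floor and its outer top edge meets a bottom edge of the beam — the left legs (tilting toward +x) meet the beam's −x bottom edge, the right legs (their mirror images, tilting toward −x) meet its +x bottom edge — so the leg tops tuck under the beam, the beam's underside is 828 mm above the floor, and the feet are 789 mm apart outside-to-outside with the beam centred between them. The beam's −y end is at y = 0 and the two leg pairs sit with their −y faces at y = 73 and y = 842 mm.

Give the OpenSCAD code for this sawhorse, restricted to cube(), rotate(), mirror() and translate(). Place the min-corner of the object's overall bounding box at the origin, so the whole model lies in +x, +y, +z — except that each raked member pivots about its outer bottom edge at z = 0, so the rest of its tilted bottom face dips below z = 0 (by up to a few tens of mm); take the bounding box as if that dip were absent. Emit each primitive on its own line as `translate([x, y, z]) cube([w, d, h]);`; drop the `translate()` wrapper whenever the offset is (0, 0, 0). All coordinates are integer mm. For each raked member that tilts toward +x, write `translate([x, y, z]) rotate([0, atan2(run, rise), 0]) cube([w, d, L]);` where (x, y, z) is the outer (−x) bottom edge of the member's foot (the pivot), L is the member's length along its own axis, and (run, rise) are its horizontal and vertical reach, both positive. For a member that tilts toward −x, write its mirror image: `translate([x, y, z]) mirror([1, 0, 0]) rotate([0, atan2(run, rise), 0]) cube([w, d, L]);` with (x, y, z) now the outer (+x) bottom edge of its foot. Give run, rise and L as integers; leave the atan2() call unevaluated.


translate([345, 0, 828]) cube([99, 960, 87]);
translate([0, 73, 0]) rotate([0, atan2(345, 828), 0]) cube([28, 45, 897]);
translate([789, 73, 0]) mirror([1, 0, 0]) rotate([0, atan2(345, 828), 0]) cube([28, 45, 897]);
translate([0, 842, 0]) rotate([0, atan2(345, 828), 0]) cube([28, 45, 897]);
translate([789, 842, 0]) mirror([1, 0, 0]) rotate([0, atan2(345, 828), 0]) cube([28, 45, 897]);


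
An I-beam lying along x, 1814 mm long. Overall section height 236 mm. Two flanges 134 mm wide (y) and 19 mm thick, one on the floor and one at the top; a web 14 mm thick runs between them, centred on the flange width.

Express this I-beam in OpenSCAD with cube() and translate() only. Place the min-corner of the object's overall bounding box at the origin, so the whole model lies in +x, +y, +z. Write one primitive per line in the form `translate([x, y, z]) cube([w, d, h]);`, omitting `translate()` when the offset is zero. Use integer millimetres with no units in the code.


cube([1814, 134, 19]);
translate([0, 60, 19]) cube([1814, 14, 198]);
translate([0, 0, 217]) cube([1814, 134, 19]);


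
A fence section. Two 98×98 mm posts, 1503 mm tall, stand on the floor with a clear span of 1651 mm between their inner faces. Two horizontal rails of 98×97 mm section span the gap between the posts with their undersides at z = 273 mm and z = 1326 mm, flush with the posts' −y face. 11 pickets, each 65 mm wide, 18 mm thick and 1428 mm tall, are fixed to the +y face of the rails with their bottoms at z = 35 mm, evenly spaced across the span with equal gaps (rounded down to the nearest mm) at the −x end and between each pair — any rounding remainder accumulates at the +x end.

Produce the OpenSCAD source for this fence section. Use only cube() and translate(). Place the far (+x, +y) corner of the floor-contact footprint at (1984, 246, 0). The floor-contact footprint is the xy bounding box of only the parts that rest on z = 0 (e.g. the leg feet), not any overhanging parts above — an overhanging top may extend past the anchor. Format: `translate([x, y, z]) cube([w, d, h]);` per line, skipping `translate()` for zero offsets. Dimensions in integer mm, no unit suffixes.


translate([137, 148, 0]) cube([98, 98, 1503]);
translate([1886, 148, 0]) cube([98, 98, 1503]);
translate([235, 148, 273]) cube([1651, 98, 97]);
translate([235, 148, 1326]) cube([1651, 98, 97]);
translate([313, 246, 35]) cube([65, 18, 1428]);
translate([456, 246, 35]) cube([65, 18, 1428]);
translate([599, 246, 35]) cube([65, 18, 1428]);
translate([742, 246, 35]) cube([65, 18, 1428]);
translate([885, 246, 35]) cube([65, 18, 1428]);
translate([1028, 246, 35]) cube([65, 18, 1428]);
translate([1171, 246, 35]) cube([65, 18, 1428]);
translate([1314, 246, 35]) cube([65, 18, 1428]);
translate([1457, 246, 35]) cube([65, 18, 1428]);
translate([1600, 246, 35]) cube([65, 18, 1428]);
translate([1743, 246, 35]) cube([65, 18, 1428]);


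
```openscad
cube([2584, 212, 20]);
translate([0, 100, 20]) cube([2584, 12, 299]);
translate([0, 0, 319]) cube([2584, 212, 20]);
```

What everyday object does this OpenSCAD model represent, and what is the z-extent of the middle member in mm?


An I-beam. The web height is 299 mm.

Two wide flanges with a thin centred web — an I-beam. Overall 339 mm minus two 20 mm flanges gives a web of 339 − 2·20 = 299 mm.


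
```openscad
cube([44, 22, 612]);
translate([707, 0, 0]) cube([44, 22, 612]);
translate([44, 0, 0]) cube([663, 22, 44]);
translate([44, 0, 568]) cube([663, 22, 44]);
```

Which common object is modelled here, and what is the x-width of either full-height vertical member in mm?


A picture frame. The border width is 44 mm.

Four thin pieces enclosing a rectangular opening — a picture frame. The two full-height stiles are 612 mm tall; the top rail sits at z = 568 and is 44 mm tall, so the border above the opening is 612 − 568 = 44 mm, matching the stile x-width.


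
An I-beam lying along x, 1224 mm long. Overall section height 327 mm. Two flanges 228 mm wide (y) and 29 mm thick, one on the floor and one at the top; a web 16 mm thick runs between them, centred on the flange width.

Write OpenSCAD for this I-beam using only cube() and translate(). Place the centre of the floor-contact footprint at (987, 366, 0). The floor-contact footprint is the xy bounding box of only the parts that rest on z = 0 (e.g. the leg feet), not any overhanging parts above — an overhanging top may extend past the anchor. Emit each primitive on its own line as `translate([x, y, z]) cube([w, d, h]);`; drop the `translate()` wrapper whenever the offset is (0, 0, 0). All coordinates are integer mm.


translate([375, 252, 0]) cube([1224, 228, 29]);
translate([375, 358, 29]) cube([1224, 16, 269]);
translate([375, 252, 298]) cube([1224, 228, 29]);


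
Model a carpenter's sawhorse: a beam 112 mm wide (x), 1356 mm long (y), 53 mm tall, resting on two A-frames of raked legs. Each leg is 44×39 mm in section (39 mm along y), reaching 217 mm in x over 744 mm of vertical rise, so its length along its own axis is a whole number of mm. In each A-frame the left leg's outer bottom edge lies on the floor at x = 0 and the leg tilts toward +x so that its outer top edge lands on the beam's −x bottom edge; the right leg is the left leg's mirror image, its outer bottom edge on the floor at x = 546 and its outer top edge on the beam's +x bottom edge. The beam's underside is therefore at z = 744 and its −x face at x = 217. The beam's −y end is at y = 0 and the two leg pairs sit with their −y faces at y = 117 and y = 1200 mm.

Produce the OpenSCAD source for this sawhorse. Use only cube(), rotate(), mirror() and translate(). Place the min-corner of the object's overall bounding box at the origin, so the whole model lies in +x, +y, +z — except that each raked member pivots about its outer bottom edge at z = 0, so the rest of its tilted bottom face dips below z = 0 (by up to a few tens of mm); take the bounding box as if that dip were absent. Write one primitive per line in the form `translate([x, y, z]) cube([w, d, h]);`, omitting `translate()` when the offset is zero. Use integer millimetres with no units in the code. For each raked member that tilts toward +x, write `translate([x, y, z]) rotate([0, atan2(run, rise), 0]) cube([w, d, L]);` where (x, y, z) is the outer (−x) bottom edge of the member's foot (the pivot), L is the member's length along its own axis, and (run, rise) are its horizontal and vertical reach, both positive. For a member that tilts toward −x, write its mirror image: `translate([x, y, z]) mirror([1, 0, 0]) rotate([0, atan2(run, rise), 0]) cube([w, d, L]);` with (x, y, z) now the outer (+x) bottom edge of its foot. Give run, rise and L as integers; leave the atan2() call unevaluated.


translate([217, 0, 744]) cube([112, 1356, 53]);
translate([0, 117, 0]) rotate([0, atan2(217, 744), 0]) cube([44, 39, 775]);
translate([546, 117, 0]) mirror([1, 0, 0]) rotate([0, atan2(217, 744), 0]) cube([44, 39, 775]);
translate([0, 1200, 0]) rotate([0, atan2(217, 744), 0]) cube([44, 39, 775]);
translate([546, 1200, 0]) mirror([1, 0, 0]) rotate([0, atan2(217, 744), 0]) cube([44, 39, 775]);


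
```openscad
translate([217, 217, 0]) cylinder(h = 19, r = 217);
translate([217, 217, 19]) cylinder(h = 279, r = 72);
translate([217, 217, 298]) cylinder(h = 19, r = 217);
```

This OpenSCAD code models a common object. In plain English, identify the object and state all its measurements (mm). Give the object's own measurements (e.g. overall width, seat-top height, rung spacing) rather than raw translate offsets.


A spool: two coaxial disc flanges of radius 217 mm and thickness 19 mm, joined by a core cylinder of radius 72 mm and height 279 mm. The lower flange rests on z = 0 and the three cylinders share a vertical axis.


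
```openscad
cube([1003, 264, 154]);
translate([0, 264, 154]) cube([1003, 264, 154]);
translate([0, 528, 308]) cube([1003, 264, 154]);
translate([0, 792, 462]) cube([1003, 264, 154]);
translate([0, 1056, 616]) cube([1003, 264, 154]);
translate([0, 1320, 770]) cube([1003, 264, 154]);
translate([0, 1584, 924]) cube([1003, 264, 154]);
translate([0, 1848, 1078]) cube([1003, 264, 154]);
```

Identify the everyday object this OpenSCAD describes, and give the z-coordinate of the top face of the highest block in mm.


A staircase. The total rise is 1232 mm.

8 identical blocks, each offset up and back from the previous — a staircase. Each step is 154 mm tall and there are 8 of them, so the total rise is 8 × 154 = 1232 mm.


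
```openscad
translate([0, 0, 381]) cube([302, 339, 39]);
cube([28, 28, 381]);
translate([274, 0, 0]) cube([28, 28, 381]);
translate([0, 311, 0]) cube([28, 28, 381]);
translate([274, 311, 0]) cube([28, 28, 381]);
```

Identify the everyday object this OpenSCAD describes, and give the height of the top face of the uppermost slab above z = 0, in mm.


A stool. The seat height is 420 mm.

A 302×339×39 slab at z = 381 on four corner posts — a stool. The seat top is 381 + 39 = 420 mm.


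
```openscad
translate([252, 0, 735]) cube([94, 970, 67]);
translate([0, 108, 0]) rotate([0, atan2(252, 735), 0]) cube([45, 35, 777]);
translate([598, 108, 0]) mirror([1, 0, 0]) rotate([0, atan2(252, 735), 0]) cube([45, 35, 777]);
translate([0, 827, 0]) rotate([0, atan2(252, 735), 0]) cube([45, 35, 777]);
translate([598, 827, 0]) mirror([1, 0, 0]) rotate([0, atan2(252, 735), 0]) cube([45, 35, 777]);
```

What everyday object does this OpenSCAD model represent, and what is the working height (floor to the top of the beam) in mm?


A sawhorse. The overall height is 802 mm.

A beam across two mirrored pairs of raked legs — a sawhorse. The beam's underside is at z = 735 (matching the legs' vertical rise in atan2(252, 735)) and the beam is 67 mm tall, so its top is at 735 + 67 = 802 mm. The raked legs top out at the beam's underside, so that is the highest point.


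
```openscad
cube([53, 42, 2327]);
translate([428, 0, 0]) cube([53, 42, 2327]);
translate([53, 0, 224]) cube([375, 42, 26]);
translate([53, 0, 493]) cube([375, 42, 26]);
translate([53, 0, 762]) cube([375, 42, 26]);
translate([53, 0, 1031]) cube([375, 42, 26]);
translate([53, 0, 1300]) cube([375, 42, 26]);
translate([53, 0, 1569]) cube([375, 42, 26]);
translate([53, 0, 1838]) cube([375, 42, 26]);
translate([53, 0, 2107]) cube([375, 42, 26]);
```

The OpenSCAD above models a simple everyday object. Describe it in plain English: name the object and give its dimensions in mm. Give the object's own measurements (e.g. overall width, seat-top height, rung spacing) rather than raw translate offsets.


A straight ladder. Two 53×42 mm vertical rails, 2327 mm tall, stand 481 mm apart (outside-to-outside) with their front faces coplanar on the −y side. 8 rungs, each 42 mm deep and 26 mm tall, span between the inner faces of the rails, front faces flush with the rails. The lowest rung's underside is at z = 224 mm and rungs are spaced 269 mm apart (underside to underside).


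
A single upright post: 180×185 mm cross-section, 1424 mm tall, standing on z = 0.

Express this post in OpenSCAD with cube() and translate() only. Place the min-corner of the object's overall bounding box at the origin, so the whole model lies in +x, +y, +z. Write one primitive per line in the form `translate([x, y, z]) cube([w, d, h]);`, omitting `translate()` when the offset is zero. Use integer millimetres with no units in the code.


cube([180, 185, 1424]);


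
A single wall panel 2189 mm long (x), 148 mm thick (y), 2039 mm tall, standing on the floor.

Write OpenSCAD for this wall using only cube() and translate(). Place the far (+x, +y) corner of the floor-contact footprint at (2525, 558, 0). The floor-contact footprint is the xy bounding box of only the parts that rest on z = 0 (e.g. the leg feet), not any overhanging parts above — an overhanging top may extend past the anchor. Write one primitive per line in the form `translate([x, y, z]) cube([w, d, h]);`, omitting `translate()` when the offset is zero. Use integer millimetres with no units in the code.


translate([336, 410, 0]) cube([2189, 148, 2039]);


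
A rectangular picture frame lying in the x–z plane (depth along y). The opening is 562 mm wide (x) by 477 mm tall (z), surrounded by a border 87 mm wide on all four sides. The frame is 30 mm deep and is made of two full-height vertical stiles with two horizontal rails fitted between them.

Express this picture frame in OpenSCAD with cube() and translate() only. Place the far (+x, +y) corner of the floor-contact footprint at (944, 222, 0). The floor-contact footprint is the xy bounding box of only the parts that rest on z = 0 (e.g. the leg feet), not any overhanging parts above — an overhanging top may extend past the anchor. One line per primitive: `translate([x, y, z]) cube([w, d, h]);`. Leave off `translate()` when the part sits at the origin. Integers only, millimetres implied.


translate([208, 192, 0]) cube([87, 30, 651]);
translate([857, 192, 0]) cube([87, 30, 651]);
translate([295, 192, 0]) cube([562, 30, 87]);
translate([295, 192, 564]) cube([562, 30, 87]);


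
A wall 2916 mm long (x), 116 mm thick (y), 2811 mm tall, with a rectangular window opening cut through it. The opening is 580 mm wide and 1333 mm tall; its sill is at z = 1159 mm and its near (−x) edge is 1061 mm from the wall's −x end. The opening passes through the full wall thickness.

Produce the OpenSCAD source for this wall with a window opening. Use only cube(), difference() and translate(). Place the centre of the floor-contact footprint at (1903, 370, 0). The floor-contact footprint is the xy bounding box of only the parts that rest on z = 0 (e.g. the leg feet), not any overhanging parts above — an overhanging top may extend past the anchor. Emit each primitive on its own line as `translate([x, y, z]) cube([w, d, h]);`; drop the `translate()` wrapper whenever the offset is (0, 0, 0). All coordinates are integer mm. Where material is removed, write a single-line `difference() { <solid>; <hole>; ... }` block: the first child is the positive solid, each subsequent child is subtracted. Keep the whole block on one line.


difference() { translate([445, 312, 0]) cube([2916, 116, 2811]); translate([1506, 312, 1159]) cube([580, 116, 1333]); }


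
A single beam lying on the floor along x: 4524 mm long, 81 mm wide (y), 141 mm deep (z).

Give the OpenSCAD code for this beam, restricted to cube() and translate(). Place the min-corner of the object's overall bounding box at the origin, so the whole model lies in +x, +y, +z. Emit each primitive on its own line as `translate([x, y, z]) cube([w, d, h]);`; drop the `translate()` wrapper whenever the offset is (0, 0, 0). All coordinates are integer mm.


cube([4524, 81, 141]);


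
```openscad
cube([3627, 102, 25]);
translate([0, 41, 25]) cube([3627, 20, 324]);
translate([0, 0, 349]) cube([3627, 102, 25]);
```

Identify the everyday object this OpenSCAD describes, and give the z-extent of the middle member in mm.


An I-beam. The web height is 324 mm.

Two wide flanges with a thin centred web — an I-beam. Overall 374 mm minus two 25 mm flanges gives a web of 374 − 2·25 = 324 mm.


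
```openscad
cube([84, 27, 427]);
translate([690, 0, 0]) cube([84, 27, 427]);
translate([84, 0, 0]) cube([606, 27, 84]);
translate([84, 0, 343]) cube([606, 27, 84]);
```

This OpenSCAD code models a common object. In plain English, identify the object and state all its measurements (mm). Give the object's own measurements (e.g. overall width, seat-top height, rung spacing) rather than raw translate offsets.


A rectangular picture frame lying in the x–z plane (depth along y). The opening is 606 mm wide (x) by 259 mm tall (z), surrounded by a border 84 mm wide on all four sides. The frame is 27 mm deep and is made of two full-height vertical stiles with two horizontal rails fitted between them.


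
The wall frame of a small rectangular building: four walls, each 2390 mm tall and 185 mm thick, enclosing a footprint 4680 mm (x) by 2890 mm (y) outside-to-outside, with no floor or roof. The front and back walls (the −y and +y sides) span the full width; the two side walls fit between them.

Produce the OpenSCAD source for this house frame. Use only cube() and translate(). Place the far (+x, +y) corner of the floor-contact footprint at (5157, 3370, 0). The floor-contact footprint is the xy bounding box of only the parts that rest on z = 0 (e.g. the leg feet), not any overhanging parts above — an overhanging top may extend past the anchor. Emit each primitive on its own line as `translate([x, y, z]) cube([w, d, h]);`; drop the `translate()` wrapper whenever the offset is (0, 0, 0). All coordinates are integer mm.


translate([477, 480, 0]) cube([4680, 185, 2390]);
translate([477, 3185, 0]) cube([4680, 185, 2390]);
translate([477, 665, 0]) cube([185, 2520, 2390]);
translate([4972, 665, 0]) cube([185, 2520, 2390]);


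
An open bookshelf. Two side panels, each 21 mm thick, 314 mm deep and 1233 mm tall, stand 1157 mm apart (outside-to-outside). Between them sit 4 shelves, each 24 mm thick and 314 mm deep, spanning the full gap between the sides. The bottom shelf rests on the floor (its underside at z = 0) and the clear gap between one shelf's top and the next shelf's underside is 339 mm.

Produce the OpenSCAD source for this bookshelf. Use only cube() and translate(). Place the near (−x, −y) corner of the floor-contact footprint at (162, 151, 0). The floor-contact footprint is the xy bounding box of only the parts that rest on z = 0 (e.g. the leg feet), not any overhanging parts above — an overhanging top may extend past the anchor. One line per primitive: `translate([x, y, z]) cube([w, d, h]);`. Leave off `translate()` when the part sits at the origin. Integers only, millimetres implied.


translate([162, 151, 0]) cube([21, 314, 1233]);
translate([1298, 151, 0]) cube([21, 314, 1233]);
translate([183, 151, 0]) cube([1115, 314, 24]);
translate([183, 151, 363]) cube([1115, 314, 24]);
translate([183, 151, 726]) cube([1115, 314, 24]);
translate([183, 151, 1089]) cube([1115, 314, 24]);


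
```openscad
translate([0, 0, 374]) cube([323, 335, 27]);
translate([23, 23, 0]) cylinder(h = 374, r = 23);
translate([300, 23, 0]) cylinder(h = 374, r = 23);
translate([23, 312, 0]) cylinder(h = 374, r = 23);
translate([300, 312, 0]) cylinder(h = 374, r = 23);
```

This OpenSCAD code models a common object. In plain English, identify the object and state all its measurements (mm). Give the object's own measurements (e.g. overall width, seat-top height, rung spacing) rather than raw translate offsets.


A four-legged stool. The seat is a 323×335×27 mm slab whose top surface is at z = 401 mm; four round legs, each 46 mm in diameter, run from the floor (z = 0) to the underside of the seat, each leg's axis is inset half a diameter from the nearest pair of seat edges (so the leg's bounding box is flush with the corner).


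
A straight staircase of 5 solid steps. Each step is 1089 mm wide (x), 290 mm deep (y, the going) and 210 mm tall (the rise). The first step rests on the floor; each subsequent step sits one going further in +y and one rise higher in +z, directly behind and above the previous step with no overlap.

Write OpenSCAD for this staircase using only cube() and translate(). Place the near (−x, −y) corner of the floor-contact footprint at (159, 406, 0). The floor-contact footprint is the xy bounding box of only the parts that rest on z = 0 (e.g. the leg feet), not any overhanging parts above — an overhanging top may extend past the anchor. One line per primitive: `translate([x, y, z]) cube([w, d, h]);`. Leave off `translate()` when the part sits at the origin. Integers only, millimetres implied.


translate([159, 406, 0]) cube([1089, 290, 210]);
translate([159, 696, 210]) cube([1089, 290, 210]);
translate([159, 986, 420]) cube([1089, 290, 210]);
translate([159, 1276, 630]) cube([1089, 290, 210]);
translate([159, 1566, 840]) cube([1089, 290, 210]);


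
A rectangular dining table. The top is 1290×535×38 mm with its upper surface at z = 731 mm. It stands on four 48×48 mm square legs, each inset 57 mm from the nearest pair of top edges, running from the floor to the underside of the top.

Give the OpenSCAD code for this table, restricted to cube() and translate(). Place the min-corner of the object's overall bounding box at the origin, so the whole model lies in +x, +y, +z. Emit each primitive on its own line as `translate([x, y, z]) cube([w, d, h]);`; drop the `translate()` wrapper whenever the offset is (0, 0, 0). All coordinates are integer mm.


translate([0, 0, 693]) cube([1290, 535, 38]);
translate([57, 57, 0]) cube([48, 48, 693]);
translate([1185, 57, 0]) cube([48, 48, 693]);
translate([57, 430, 0]) cube([48, 48, 693]);
translate([1185, 430, 0]) cube([48, 48, 693]);


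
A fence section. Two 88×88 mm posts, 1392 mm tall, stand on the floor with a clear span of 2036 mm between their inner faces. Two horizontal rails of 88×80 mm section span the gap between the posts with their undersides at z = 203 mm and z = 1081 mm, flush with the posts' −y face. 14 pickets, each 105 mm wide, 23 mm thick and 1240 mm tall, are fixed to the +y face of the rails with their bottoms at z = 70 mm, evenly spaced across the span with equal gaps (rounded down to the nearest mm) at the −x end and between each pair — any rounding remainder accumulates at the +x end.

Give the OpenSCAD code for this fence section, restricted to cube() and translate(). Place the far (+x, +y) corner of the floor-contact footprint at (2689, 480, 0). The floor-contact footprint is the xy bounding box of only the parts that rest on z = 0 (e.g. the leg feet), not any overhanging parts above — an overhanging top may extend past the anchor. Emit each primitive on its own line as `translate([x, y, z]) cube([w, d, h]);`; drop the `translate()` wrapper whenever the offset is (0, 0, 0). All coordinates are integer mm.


translate([477, 392, 0]) cube([88, 88, 1392]);
translate([2601, 392, 0]) cube([88, 88, 1392]);
translate([565, 392, 203]) cube([2036, 88, 80]);
translate([565, 392, 1081]) cube([2036, 88, 80]);
translate([602, 480, 70]) cube([105, 23, 1240]);
translate([744, 480, 70]) cube([105, 23, 1240]);
translate([886, 480, 70]) cube([105, 23, 1240]);
translate([1028, 480, 70]) cube([105, 23, 1240]);
translate([1170, 480, 70]) cube([105, 23, 1240]);
translate([1312, 480, 70]) cube([105, 23, 1240]);
translate([1454, 480, 70]) cube([105, 23, 1240]);
translate([1596, 480, 70]) cube([105, 23, 1240]);
translate([1738, 480, 70]) cube([105, 23, 1240]);
translate([1880, 480, 70]) cube([105, 23, 1240]);
translate([2022, 480, 70]) cube([105, 23, 1240]);
translate([2164, 480, 70]) cube([105, 23, 1240]);
translate([2306, 480, 70]) cube([105, 23, 1240]);
translate([2448, 480, 70]) cube([105, 23, 1240]);


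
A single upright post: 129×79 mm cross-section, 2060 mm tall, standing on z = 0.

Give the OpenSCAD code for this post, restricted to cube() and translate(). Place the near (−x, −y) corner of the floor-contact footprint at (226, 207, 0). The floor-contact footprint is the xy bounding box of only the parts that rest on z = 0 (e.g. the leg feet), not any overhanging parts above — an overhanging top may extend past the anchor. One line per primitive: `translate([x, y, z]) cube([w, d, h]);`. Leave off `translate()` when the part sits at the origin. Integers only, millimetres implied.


translate([226, 207, 0]) cube([129, 79, 2060]);


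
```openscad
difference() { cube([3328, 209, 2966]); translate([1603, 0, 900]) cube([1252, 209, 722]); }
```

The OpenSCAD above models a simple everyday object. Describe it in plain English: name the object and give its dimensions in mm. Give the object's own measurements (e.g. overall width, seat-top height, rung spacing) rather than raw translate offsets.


A wall 3328 mm long (x), 209 mm thick (y), 2966 mm tall, with a rectangular window opening cut through it. The opening is 1252 mm wide and 722 mm tall; its sill is at z = 900 mm and its near (−x) edge is 1603 mm from the wall's −x end. The opening passes through the full wall thickness.


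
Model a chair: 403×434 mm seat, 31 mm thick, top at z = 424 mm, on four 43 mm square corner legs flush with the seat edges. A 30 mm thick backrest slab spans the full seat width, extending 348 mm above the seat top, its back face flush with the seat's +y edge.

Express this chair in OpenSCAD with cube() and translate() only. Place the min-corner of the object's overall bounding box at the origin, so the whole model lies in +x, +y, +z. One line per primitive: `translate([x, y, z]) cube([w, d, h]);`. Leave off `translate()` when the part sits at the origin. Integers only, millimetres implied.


translate([0, 0, 393]) cube([403, 434, 31]);
cube([43, 43, 393]);
translate([360, 0, 0]) cube([43, 43, 393]);
translate([0, 391, 0]) cube([43, 43, 393]);
translate([360, 391, 0]) cube([43, 43, 393]);
translate([0, 404, 424]) cube([403, 30, 348]);


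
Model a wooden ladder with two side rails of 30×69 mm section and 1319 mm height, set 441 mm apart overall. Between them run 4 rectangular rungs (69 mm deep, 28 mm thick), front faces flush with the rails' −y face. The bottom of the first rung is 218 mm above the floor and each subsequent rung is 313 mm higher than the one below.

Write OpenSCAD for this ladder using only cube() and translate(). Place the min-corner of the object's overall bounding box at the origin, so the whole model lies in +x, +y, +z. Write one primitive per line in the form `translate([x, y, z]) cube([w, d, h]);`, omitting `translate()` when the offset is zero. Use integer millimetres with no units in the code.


cube([30, 69, 1319]);
translate([411, 0, 0]) cube([30, 69, 1319]);
translate([30, 0, 218]) cube([381, 69, 28]);
translate([30, 0, 531]) cube([381, 69, 28]);
translate([30, 0, 844]) cube([381, 69, 28]);
translate([30, 0, 1157]) cube([381, 69, 28]);


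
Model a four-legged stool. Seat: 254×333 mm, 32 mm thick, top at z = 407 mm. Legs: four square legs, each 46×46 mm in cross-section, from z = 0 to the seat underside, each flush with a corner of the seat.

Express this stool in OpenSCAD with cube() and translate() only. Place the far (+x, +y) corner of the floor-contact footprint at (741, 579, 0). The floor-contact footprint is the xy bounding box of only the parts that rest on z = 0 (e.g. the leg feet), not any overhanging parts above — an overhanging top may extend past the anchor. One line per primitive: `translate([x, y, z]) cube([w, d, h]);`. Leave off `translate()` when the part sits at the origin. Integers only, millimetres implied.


translate([487, 246, 375]) cube([254, 333, 32]);
translate([487, 246, 0]) cube([46, 46, 375]);
translate([695, 246, 0]) cube([46, 46, 375]);
translate([487, 533, 0]) cube([46, 46, 375]);
translate([695, 533, 0]) cube([46, 46, 375]);


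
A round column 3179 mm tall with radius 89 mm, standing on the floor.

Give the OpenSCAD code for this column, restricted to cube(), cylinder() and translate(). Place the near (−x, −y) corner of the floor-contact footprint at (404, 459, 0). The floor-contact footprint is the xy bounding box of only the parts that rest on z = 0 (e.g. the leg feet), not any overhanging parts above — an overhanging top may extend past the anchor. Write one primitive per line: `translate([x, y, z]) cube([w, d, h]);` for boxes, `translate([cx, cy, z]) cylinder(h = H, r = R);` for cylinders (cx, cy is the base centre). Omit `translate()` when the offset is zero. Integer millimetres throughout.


translate([493, 548, 0]) cylinder(h = 3179, r = 89);
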